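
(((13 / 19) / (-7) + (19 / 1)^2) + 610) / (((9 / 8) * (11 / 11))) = 1033040 / 1197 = 863.02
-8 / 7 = -1.14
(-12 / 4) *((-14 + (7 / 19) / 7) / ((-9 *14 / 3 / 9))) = -2385 / 266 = -8.97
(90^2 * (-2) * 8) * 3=-388800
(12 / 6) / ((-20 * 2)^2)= 1 / 800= 0.00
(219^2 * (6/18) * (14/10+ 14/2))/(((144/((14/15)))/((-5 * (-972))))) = 21150801/5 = 4230160.20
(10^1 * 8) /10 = 8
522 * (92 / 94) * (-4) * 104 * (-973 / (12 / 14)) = 11339170752 / 47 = 241258952.17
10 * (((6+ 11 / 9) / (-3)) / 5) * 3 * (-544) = 70720 / 9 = 7857.78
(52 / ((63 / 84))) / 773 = 208 / 2319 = 0.09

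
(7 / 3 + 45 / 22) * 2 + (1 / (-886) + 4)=372973 / 29238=12.76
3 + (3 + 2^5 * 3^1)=102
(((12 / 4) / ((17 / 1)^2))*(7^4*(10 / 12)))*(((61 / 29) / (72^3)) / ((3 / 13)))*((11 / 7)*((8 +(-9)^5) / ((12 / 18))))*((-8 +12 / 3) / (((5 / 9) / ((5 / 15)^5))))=10391177797 / 4968304128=2.09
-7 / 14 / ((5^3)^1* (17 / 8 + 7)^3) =-256 / 48627125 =-0.00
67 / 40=1.68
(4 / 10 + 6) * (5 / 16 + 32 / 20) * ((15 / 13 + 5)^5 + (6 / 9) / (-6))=1002688176038 / 9282325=108021.23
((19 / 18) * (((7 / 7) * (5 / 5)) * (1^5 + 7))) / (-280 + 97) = -76 / 1647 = -0.05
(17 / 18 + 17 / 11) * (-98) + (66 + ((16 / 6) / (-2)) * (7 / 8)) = -35477 / 198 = -179.18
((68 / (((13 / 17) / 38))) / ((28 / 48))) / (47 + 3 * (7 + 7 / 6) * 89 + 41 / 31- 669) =32682432 / 8800519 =3.71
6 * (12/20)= 18/5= 3.60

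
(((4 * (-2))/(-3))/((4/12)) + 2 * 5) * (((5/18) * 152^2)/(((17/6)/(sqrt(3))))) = 70618.77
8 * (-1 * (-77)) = 616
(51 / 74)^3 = 132651 / 405224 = 0.33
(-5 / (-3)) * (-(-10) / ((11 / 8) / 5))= 60.61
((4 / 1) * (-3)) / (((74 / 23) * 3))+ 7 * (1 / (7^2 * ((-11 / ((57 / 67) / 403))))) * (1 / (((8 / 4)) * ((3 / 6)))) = -95639651 / 76925849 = -1.24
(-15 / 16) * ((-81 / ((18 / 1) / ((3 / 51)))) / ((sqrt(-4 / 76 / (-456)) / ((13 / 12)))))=11115 * sqrt(6) / 1088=25.02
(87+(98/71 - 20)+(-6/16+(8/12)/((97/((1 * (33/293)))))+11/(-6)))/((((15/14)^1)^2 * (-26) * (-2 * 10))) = 31406101013/283311896400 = 0.11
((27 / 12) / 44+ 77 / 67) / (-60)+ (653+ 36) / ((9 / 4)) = 129986515 / 424512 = 306.20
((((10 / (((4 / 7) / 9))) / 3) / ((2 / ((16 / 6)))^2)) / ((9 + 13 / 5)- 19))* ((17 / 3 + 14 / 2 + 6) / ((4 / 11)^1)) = -215600 / 333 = -647.45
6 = 6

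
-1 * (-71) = 71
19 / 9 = 2.11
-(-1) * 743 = 743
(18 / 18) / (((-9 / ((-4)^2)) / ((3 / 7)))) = -16 / 21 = -0.76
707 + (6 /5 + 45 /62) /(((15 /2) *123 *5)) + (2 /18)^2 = 707.01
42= 42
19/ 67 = 0.28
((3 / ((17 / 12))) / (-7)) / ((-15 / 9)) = 108 / 595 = 0.18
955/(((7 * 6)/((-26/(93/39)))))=-161395/651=-247.92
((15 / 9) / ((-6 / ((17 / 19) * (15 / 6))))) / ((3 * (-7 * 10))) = 85 / 28728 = 0.00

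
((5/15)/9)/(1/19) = 19/27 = 0.70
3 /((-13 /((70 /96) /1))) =-35 /208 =-0.17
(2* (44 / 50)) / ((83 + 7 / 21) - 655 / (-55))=1452 / 78575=0.02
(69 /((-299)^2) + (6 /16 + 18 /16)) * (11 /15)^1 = 42779 /38870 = 1.10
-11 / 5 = -2.20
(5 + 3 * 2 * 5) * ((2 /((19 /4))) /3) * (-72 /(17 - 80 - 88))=6720 /2869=2.34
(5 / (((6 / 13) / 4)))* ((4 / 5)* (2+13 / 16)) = 195 / 2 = 97.50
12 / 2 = 6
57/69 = 19/23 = 0.83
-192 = -192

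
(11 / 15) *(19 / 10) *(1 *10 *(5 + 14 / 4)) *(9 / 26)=41.00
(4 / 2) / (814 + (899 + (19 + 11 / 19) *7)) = 0.00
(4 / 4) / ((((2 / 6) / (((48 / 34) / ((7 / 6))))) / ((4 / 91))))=0.16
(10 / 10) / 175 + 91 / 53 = 15978 / 9275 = 1.72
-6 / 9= -2 / 3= -0.67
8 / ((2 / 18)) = 72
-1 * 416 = -416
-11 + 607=596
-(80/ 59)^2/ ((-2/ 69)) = 220800/ 3481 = 63.43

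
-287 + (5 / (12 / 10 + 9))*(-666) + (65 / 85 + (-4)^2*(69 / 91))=-929088 / 1547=-600.57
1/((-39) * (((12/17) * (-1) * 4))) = 17/1872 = 0.01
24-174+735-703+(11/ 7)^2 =-5661/ 49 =-115.53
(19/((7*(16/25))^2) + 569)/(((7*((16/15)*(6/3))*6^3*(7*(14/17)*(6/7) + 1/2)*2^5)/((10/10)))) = 13504443/13307478016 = 0.00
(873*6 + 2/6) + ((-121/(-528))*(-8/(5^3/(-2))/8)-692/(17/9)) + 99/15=82935929/17000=4878.58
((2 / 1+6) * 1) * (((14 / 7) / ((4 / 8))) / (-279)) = -32 / 279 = -0.11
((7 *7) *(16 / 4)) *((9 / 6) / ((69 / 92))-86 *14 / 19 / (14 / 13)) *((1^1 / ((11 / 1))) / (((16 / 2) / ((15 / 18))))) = -22050 / 209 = -105.50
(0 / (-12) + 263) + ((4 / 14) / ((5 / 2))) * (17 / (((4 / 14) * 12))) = 263.57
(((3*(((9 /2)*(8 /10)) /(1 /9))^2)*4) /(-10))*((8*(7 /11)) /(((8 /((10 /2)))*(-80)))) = 137781 /2750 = 50.10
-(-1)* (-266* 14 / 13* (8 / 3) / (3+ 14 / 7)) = -29792 / 195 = -152.78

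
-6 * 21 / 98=-9 / 7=-1.29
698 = 698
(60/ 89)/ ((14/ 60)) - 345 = -213135/ 623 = -342.11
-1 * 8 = -8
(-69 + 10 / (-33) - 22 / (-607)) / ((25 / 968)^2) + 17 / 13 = -1536468226211 / 14795625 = -103846.12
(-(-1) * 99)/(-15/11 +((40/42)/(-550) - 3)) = -114345/5042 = -22.68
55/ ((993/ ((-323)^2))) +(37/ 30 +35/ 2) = 28783486/ 4965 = 5797.28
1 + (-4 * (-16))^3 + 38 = 262183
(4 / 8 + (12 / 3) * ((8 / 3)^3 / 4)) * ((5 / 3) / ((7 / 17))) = 78.78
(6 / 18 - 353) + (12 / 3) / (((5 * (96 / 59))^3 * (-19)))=-185260237379 / 525312000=-352.67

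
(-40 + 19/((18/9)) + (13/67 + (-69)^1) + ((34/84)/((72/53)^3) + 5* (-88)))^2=290676.82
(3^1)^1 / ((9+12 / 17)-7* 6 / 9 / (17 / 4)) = 153 / 439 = 0.35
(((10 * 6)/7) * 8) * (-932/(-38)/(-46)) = -111840/3059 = -36.56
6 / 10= 3 / 5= 0.60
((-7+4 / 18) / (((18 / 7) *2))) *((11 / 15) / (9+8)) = -0.06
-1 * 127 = -127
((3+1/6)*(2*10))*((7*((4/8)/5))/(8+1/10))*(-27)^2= 3990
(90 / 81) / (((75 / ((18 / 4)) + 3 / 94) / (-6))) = -1880 / 4709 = -0.40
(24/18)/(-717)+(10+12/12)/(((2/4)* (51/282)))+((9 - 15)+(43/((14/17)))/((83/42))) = 142.07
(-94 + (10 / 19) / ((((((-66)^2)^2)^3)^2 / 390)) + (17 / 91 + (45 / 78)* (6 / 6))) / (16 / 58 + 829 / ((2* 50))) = -454559845204226751878615319336348085220484453028525 / 41761614848958075827966948509948741149948770254848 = -10.88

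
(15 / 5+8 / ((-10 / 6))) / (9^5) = -1 / 32805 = -0.00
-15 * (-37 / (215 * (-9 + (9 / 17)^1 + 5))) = -1887 / 2537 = -0.74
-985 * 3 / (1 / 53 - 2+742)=-156615 / 39221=-3.99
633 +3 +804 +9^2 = 1521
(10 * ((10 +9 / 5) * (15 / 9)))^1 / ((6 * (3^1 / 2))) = 590 / 27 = 21.85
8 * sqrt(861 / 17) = 56.93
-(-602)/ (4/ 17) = 5117/ 2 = 2558.50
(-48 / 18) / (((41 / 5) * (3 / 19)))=-760 / 369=-2.06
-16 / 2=-8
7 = 7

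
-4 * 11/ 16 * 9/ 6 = -33/ 8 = -4.12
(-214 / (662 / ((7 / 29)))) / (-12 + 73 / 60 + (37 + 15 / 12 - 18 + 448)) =-11235 / 65868338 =-0.00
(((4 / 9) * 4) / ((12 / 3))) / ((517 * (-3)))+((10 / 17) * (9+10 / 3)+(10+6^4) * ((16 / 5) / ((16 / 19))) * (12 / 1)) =70669847414 / 1186515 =59560.85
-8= -8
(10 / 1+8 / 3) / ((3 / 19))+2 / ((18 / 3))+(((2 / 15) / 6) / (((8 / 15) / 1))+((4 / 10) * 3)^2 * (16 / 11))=1637297 / 19800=82.69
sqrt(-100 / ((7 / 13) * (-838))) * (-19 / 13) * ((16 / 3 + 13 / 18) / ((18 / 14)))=-10355 * sqrt(76258) / 882414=-3.24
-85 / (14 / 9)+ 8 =-653 / 14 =-46.64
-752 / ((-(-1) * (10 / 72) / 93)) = -503539.20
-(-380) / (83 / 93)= 35340 / 83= 425.78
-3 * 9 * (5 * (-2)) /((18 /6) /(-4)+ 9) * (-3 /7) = -1080 /77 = -14.03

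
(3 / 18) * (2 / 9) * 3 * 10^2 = 100 / 9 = 11.11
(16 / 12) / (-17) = -4 / 51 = -0.08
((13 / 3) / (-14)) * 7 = -13 / 6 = -2.17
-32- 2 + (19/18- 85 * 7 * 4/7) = -6713/18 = -372.94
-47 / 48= -0.98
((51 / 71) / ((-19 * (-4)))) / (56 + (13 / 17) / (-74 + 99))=21675 / 128494948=0.00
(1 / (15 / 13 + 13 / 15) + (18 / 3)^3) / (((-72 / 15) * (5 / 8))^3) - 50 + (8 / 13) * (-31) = -3553937 / 46098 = -77.10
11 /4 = 2.75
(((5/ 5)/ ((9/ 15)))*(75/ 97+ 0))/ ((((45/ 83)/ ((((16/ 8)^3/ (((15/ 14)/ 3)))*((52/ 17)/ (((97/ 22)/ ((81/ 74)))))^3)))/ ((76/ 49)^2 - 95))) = -16313430356437643320320/ 7556714134294313387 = -2158.80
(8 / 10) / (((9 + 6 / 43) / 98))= 16856 / 1965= 8.58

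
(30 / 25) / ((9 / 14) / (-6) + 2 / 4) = 3.05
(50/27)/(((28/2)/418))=10450/189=55.29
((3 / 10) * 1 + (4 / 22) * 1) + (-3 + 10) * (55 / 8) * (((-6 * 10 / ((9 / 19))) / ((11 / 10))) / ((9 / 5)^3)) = -228477839 / 240570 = -949.74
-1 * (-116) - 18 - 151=-53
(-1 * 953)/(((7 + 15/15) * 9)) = -953/72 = -13.24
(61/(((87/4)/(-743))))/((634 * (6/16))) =-725168/82737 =-8.76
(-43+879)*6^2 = 30096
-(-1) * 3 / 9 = 1 / 3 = 0.33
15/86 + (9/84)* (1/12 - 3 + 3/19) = -11087/91504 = -0.12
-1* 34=-34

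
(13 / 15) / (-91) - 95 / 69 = -1116 / 805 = -1.39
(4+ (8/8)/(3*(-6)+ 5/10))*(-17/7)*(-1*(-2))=-4692/245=-19.15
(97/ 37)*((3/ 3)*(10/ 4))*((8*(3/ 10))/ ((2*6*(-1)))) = -97/ 74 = -1.31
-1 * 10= -10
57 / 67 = 0.85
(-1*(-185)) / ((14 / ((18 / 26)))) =1665 / 182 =9.15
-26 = -26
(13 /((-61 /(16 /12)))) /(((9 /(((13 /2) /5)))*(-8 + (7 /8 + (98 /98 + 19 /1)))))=-2704 /848205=-0.00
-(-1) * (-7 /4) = -7 /4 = -1.75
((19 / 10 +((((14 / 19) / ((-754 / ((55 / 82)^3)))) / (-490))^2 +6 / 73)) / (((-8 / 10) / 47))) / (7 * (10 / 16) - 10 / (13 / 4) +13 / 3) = -311879433063907399929692001 / 15081702219729786245777536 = -20.68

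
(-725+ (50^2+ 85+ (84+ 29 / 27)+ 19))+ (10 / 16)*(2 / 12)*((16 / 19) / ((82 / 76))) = 2174320 / 1107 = 1964.16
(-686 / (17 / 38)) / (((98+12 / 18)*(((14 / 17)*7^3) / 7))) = -57 / 148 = -0.39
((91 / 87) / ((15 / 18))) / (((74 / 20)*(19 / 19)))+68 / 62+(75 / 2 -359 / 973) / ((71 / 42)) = 7681856427 / 328272547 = 23.40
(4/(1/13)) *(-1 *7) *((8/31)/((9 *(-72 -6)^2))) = -56/32643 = -0.00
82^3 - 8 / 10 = 2756836 / 5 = 551367.20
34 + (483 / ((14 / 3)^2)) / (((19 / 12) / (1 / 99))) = 49949 / 1463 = 34.14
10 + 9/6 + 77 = 177/2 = 88.50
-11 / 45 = -0.24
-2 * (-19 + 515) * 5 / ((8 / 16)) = -9920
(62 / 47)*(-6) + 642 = 29802 / 47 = 634.09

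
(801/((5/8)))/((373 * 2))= 3204/1865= 1.72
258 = 258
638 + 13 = 651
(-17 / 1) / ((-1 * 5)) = 17 / 5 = 3.40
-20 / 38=-0.53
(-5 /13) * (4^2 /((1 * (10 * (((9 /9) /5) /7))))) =-280 /13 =-21.54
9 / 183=3 / 61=0.05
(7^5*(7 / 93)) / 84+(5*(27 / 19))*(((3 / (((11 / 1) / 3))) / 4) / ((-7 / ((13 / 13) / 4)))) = 98015579 / 6530832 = 15.01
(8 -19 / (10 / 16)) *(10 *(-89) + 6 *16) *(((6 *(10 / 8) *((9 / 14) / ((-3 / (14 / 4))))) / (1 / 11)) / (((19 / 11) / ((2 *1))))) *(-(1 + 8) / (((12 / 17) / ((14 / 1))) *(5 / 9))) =38894406012 / 95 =409414800.13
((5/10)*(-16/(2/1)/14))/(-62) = 1/217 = 0.00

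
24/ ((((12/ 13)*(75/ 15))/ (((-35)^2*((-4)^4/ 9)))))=1630720/ 9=181191.11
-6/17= -0.35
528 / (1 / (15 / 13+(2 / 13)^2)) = 105072 / 169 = 621.73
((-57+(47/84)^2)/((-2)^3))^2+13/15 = 813739633829/15931883520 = 51.08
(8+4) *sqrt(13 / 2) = 6 *sqrt(26) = 30.59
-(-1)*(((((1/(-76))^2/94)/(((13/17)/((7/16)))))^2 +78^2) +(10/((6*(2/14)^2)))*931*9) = 8804770249745138726737/12753716128251904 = 690369.00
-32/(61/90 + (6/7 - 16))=20160/9113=2.21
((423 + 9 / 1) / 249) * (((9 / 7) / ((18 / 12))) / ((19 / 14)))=1728 / 1577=1.10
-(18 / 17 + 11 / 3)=-241 / 51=-4.73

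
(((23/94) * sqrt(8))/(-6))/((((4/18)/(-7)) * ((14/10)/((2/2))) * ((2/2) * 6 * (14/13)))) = 1495 * sqrt(2)/5264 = 0.40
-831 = -831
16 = 16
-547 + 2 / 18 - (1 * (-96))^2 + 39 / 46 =-4041485 / 414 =-9762.04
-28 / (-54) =14 / 27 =0.52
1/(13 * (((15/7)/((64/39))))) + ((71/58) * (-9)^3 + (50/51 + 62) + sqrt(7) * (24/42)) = -6218960227/7498530 + 4 * sqrt(7)/7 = -827.85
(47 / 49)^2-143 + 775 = 1519641 / 2401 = 632.92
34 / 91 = 0.37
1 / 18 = 0.06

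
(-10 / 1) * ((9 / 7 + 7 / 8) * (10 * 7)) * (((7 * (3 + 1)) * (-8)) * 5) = 1694000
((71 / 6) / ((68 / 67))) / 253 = 4757 / 103224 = 0.05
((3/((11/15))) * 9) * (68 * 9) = 247860/11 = 22532.73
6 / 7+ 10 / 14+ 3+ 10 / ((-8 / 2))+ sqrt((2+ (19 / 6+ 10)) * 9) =29 / 14+ sqrt(546) / 2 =13.75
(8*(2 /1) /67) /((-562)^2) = 4 /5290387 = 0.00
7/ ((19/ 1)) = 7/ 19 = 0.37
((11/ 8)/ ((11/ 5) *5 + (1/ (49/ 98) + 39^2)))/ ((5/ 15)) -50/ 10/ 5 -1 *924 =-925.00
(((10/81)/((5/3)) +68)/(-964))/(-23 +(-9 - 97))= 919/1678806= 0.00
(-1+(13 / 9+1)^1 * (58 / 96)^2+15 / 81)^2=644809 / 107495424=0.01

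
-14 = -14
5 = 5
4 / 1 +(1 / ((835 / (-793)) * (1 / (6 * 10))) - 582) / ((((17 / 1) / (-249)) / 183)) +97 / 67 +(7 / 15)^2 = 73301745116062 / 42797925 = 1712740.63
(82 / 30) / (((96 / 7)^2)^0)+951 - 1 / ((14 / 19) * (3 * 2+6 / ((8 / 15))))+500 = 1170192 / 805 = 1453.65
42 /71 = 0.59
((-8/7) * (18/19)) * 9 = -1296/133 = -9.74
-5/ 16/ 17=-5/ 272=-0.02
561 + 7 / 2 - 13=1103 / 2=551.50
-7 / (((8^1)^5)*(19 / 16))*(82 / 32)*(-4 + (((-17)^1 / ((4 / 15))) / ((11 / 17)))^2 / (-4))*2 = 5402258687 / 2410676224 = 2.24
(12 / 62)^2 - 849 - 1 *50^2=-3218353 / 961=-3348.96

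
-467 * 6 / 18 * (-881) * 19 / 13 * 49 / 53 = 383038537 / 2067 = 185311.34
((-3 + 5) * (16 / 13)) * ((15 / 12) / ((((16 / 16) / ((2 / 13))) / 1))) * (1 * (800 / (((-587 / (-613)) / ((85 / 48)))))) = 208420000 / 297609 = 700.31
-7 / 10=-0.70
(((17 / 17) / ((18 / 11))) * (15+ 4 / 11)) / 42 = 169 / 756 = 0.22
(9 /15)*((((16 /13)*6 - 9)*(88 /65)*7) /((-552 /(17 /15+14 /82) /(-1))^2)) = -86671739 /1690684661250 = -0.00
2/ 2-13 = -12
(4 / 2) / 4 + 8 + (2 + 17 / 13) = 307 / 26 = 11.81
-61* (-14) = 854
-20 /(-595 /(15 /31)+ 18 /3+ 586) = 60 /1913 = 0.03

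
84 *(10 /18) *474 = 22120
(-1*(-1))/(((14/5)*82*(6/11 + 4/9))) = 495/112504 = 0.00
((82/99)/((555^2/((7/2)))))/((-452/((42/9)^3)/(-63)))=1378174/10337627025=0.00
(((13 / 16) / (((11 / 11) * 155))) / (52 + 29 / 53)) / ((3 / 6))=0.00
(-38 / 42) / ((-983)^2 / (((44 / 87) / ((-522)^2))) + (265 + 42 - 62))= -0.00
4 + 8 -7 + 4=9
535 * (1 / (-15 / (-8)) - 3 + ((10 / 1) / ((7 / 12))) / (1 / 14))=127080.33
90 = 90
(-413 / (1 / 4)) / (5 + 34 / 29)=-47908 / 179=-267.64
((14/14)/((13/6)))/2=3/13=0.23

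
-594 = -594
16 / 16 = 1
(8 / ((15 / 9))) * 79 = 1896 / 5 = 379.20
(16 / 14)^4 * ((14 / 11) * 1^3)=8192 / 3773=2.17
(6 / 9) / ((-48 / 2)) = -1 / 36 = -0.03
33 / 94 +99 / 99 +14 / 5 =1951 / 470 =4.15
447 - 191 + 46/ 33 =8494/ 33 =257.39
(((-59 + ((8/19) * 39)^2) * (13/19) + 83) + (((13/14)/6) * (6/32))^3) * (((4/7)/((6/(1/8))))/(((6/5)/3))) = 700387928944835/103610585186304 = 6.76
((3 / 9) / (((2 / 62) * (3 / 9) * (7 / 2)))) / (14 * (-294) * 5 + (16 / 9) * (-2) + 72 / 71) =-19809 / 46032854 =-0.00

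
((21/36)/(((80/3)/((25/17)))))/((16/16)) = 35/1088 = 0.03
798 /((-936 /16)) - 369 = -14923 /39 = -382.64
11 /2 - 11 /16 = 77 /16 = 4.81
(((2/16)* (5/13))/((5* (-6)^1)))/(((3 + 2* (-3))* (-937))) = -1/1754064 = -0.00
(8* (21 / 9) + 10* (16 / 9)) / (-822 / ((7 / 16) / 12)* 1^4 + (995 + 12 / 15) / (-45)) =-57400 / 35545253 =-0.00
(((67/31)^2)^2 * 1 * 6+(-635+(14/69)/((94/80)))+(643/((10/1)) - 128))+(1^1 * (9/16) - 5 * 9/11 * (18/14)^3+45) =-479791435669162549/904004341529520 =-530.74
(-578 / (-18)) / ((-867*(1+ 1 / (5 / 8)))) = -0.01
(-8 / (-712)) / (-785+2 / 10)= -5 / 349236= -0.00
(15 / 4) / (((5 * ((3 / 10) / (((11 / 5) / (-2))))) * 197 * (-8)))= 11 / 6304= 0.00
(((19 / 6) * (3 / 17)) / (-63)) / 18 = -19 / 38556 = -0.00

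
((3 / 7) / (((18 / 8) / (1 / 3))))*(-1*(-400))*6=3200 / 21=152.38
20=20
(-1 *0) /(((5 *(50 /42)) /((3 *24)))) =0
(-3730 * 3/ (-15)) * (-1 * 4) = -2984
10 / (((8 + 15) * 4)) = 5 / 46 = 0.11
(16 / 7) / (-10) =-0.23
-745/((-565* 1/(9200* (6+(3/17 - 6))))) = 4112400/1921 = 2140.76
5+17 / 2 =27 / 2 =13.50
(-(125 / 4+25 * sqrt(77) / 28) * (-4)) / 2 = 25 * sqrt(77) / 14+125 / 2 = 78.17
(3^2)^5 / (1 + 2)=19683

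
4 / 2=2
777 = 777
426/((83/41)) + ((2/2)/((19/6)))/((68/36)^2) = 95946144/455753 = 210.52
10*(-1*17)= -170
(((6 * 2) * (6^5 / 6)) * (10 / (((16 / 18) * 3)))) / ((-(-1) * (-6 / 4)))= -38880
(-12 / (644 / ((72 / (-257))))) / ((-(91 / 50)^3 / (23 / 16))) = -1687500 / 1355674229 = -0.00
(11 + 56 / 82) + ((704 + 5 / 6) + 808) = 375031 / 246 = 1524.52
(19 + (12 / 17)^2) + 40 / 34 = 20.67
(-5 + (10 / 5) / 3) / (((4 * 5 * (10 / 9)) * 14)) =-39 / 2800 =-0.01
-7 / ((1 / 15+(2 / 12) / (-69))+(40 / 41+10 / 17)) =-10099530 / 2349001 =-4.30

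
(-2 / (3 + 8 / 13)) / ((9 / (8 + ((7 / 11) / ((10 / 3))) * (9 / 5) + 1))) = -0.57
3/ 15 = 1/ 5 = 0.20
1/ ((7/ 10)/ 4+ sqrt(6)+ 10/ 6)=-26520/ 37559+ 14400* sqrt(6)/ 37559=0.23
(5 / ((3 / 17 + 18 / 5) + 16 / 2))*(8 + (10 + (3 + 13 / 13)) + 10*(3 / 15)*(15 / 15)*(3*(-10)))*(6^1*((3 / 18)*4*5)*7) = -323000 / 143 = -2258.74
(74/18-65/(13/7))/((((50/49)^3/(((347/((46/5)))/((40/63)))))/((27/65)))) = -1072492637013/1495000000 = -717.39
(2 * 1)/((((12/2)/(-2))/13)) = -26/3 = -8.67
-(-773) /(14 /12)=4638 /7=662.57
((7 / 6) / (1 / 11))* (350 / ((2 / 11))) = 148225 / 6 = 24704.17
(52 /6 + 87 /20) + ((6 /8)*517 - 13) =11633 /30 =387.77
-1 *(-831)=831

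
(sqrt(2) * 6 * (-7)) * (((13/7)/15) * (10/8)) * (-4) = 26 * sqrt(2) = 36.77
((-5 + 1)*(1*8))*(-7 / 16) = 14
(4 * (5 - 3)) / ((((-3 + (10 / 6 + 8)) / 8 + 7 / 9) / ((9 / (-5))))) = -1296 / 145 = -8.94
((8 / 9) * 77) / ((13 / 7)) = 4312 / 117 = 36.85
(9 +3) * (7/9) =28/3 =9.33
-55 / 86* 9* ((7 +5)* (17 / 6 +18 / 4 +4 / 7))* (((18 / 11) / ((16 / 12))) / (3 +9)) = -33615 / 602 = -55.84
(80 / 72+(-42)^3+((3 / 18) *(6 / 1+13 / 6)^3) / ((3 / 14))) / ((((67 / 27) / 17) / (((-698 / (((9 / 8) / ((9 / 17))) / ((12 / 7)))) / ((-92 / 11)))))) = -1099500111182 / 32361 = -33976085.76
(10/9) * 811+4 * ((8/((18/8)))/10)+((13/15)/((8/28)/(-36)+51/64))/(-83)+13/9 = 10740034369/11881035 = 903.96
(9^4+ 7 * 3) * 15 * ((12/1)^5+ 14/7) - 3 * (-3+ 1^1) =24567380826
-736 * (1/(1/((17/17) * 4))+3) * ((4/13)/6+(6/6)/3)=-25760/13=-1981.54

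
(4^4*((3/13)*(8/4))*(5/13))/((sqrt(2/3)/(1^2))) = 3840*sqrt(6)/169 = 55.66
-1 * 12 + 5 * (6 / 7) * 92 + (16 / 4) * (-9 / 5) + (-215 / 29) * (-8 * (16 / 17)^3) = 2117017256 / 4986695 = 424.53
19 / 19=1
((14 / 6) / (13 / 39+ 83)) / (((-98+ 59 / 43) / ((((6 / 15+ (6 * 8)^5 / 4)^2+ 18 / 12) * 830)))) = -5068821396963240944629 / 5193750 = -975946358019396.57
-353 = -353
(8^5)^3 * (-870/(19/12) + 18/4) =-364316580793810944/19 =-19174556883884786.53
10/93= 0.11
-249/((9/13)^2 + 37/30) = -1262430/8683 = -145.39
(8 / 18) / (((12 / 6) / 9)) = 2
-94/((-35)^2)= -94/1225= -0.08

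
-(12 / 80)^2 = -9 / 400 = -0.02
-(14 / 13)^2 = -196 / 169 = -1.16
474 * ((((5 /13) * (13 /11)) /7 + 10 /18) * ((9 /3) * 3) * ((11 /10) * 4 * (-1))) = -81528 /7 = -11646.86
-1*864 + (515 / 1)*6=2226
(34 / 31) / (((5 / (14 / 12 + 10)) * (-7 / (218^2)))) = -54129836 / 3255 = -16629.75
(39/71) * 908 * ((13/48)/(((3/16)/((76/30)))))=5831176/3195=1825.09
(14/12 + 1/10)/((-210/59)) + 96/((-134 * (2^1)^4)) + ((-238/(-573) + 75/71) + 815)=2335635363823/2862049050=816.07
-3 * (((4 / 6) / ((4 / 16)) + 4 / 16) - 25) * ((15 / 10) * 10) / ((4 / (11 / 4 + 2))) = 75525 / 64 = 1180.08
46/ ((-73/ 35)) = -1610/ 73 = -22.05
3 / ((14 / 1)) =3 / 14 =0.21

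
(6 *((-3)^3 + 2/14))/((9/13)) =-232.76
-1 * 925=-925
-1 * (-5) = 5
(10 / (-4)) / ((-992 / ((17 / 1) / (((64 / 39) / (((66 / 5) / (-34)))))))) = -1287 / 126976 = -0.01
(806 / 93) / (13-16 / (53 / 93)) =-1378 / 2397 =-0.57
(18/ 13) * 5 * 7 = 630/ 13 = 48.46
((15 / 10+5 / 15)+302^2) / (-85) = -109447 / 102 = -1073.01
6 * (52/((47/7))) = 2184/47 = 46.47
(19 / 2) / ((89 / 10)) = 95 / 89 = 1.07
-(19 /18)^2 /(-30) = 361 /9720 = 0.04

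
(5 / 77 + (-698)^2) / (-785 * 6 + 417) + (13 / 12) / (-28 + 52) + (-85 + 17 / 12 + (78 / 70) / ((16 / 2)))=-196.89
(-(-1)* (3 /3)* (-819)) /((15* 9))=-91 /15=-6.07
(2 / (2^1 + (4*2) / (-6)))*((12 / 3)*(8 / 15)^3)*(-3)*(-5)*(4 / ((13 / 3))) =8192 / 325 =25.21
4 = 4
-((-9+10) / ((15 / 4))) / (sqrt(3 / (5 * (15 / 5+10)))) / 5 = -4 * sqrt(195) / 225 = -0.25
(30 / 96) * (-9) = -45 / 16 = -2.81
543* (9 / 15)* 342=557118 / 5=111423.60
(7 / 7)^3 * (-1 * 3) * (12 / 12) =-3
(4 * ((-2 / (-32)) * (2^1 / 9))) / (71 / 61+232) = 61 / 256014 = 0.00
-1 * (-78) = 78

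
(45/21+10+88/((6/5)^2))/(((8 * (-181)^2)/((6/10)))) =0.00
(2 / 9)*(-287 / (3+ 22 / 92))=-26404 / 1341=-19.69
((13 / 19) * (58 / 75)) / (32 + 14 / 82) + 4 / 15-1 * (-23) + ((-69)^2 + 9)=3003111703 / 626525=4793.28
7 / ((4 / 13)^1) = 91 / 4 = 22.75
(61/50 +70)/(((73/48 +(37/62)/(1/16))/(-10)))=-5298768/82355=-64.34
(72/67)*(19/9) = 152/67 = 2.27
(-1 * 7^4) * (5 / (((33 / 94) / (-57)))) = 21440930 / 11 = 1949175.45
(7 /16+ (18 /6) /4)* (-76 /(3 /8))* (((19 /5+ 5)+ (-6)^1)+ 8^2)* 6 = -482296 /5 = -96459.20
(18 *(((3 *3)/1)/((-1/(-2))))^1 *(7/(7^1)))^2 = 104976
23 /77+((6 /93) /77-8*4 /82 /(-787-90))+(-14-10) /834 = 294143427 /1084570991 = 0.27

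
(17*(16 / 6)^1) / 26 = 68 / 39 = 1.74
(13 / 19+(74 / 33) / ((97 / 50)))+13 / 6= 4.01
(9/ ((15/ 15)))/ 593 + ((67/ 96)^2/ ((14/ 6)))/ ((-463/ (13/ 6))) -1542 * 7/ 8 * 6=-286780159180421/ 35424700416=-8095.49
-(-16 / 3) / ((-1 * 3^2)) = -16 / 27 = -0.59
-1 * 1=-1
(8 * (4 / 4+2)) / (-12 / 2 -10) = -3 / 2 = -1.50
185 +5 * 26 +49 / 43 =316.14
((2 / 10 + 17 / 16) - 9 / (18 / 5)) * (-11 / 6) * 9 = 3267 / 160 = 20.42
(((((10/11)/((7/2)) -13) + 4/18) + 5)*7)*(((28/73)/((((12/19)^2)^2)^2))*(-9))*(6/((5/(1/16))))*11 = 61939054410527/10462887936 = 5919.88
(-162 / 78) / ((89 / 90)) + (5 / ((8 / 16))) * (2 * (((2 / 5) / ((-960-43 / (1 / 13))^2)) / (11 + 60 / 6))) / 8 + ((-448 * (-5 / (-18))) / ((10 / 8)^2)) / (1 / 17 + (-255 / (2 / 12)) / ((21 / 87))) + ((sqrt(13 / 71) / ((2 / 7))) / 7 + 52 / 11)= sqrt(923) / 142 + 18417092413194816829 / 6977285039262352815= 2.85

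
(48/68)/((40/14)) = 21/85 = 0.25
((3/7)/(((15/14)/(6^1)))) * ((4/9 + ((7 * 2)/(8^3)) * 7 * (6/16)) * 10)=9515/768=12.39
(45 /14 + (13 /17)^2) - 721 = -2901795 /4046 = -717.20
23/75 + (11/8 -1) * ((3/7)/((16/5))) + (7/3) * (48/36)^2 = 2724647/604800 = 4.51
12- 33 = -21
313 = 313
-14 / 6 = -7 / 3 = -2.33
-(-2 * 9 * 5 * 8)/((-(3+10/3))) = -2160/19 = -113.68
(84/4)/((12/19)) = 133/4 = 33.25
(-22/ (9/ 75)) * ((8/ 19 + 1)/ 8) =-2475/ 76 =-32.57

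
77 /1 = 77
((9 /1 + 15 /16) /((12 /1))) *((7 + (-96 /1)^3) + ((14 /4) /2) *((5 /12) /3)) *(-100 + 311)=-1424724723203 /9216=-154592526.39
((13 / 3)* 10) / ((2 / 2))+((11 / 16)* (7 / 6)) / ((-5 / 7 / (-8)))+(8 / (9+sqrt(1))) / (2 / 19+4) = 13653 / 260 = 52.51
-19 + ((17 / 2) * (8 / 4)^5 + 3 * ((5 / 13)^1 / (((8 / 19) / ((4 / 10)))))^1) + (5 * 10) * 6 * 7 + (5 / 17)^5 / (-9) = 1564280431969 / 664493076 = 2354.10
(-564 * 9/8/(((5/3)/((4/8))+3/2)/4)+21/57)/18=-289129/9918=-29.15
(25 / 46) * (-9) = -225 / 46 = -4.89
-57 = -57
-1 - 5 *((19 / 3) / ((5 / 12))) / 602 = -339 / 301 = -1.13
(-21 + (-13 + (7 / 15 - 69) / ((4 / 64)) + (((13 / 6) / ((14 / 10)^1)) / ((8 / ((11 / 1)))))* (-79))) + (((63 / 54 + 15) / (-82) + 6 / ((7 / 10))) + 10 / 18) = -266506423 / 206640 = -1289.71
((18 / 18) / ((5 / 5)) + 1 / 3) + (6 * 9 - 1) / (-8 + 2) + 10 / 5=-11 / 2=-5.50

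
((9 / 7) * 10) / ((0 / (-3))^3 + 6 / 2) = 4.29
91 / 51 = 1.78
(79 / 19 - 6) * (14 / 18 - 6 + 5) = 70 / 171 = 0.41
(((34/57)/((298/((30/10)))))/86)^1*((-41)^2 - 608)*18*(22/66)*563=30809049/121733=253.09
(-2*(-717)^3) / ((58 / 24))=8846443512 / 29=305049776.28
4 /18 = 2 /9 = 0.22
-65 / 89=-0.73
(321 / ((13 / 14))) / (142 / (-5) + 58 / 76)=-12.51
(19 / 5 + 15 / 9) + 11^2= 1897 / 15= 126.47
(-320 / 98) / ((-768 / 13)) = 65 / 1176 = 0.06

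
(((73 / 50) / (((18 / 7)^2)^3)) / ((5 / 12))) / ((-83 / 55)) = -94472147 / 11762560800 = -0.01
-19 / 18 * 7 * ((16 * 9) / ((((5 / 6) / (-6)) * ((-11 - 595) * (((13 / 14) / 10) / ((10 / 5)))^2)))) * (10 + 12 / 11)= -12212336640 / 187759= -65042.62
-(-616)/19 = 616/19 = 32.42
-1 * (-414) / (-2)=-207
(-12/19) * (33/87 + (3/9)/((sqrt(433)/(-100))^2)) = -1217156/238583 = -5.10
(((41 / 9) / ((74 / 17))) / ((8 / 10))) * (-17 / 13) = -59245 / 34632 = -1.71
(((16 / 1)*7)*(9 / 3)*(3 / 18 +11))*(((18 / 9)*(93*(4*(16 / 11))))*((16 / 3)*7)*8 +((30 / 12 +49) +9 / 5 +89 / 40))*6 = 400256468514 / 55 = 7277390336.62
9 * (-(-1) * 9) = 81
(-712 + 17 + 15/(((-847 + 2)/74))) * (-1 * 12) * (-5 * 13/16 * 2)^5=-2423778459375/8192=-295871393.97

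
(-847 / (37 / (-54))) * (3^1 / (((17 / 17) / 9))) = 1234926 / 37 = 33376.38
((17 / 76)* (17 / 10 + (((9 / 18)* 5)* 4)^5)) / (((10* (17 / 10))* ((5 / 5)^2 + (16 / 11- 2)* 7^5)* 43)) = -11000187 / 3295157080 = -0.00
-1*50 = -50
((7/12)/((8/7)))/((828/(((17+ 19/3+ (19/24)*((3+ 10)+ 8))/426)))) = 46991/812685312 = 0.00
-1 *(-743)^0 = -1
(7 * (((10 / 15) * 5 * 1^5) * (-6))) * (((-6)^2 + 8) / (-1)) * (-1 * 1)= -6160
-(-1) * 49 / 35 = 7 / 5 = 1.40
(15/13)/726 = 5/3146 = 0.00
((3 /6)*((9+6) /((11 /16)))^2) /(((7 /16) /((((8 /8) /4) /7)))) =115200 /5929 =19.43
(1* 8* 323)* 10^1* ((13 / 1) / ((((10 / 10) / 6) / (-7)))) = -14108640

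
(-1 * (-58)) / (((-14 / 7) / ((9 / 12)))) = -87 / 4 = -21.75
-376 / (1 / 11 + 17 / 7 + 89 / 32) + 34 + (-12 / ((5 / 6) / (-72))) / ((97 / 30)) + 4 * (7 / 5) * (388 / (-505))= 893866436562 / 3198965425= 279.42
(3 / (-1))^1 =-3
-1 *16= -16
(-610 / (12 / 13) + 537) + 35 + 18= -425 / 6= -70.83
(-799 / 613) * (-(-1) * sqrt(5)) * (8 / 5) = -6392 * sqrt(5) / 3065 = -4.66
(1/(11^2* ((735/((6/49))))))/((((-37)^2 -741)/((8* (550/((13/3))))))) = 120/53904851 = 0.00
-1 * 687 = -687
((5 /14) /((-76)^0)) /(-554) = -5 /7756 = -0.00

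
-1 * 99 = -99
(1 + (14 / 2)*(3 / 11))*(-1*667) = -21344 / 11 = -1940.36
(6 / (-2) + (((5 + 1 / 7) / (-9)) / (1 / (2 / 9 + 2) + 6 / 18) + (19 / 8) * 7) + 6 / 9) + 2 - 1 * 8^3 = -3919873 / 7896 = -496.44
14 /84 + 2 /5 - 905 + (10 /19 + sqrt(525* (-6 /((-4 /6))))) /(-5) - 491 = -1409.29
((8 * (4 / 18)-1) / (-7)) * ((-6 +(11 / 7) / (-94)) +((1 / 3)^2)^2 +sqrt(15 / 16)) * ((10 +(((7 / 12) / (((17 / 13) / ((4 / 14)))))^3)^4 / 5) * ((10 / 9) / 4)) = 20293200366892471641910334272901 / 10950349688988315540724694532096-63412089728150564000207281 * sqrt(15) / 821820682876529366259499008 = 1.55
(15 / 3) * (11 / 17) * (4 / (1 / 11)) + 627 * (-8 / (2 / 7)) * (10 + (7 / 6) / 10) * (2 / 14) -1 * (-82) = -25148.25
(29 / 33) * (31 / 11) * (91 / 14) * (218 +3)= 2582827 / 726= 3557.61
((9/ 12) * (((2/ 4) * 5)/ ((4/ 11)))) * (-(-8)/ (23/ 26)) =2145/ 46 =46.63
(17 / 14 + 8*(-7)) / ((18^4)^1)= -767 / 1469664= -0.00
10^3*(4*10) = 40000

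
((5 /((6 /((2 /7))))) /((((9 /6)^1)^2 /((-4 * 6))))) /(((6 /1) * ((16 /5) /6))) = -50 /63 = -0.79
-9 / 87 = -3 / 29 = -0.10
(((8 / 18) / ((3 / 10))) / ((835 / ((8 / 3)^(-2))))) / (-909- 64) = -1 / 3899784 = -0.00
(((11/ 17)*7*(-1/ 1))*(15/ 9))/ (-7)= 55/ 51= 1.08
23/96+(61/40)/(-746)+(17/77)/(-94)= 152390611/647945760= 0.24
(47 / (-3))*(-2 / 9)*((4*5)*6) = 3760 / 9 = 417.78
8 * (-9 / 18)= -4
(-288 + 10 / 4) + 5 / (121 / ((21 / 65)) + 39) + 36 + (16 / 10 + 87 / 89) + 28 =-845952897 / 3864380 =-218.91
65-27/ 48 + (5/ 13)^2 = 174639/ 2704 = 64.59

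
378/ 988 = 0.38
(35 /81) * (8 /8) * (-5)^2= 875 /81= 10.80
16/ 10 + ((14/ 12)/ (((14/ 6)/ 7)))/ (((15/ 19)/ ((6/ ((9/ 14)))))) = 1934/ 45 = 42.98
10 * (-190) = -1900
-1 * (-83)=83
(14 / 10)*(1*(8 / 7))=8 / 5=1.60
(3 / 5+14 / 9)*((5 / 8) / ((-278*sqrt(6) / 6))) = -97*sqrt(6) / 20016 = -0.01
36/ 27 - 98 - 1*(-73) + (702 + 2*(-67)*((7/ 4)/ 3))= 3601/ 6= 600.17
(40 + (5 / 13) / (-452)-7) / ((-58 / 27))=-5235381 / 340808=-15.36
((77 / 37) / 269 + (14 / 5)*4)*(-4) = -2231012 / 49765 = -44.83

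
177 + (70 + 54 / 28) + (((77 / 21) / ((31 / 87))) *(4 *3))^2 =208499261 / 13454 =15497.19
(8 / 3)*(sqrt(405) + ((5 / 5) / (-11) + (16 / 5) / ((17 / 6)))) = 7768 / 2805 + 24*sqrt(5) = 56.43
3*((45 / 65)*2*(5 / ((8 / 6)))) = 405 / 26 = 15.58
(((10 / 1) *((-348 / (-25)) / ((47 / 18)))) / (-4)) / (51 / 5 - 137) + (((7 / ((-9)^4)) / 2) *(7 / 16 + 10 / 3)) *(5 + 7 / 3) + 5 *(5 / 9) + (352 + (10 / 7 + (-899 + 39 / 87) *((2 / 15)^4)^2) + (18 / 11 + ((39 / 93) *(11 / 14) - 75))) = 15404100180013298756267 / 54375349520868750000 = 283.29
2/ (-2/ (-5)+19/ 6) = 60/ 107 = 0.56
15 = 15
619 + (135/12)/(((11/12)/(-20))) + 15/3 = 4164/11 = 378.55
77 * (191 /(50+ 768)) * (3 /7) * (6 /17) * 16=43.51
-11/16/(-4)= 11/64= 0.17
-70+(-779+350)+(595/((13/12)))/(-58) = -191693/377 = -508.47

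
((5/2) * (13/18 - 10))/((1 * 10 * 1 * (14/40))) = -835/126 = -6.63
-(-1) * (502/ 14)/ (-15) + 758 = 79339/ 105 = 755.61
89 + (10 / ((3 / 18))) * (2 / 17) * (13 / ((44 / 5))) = 18593 / 187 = 99.43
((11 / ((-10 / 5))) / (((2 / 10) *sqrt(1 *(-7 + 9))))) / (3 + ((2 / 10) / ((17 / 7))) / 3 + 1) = -14025 *sqrt(2) / 4108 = -4.83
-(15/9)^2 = -25/9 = -2.78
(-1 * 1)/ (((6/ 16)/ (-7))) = 56/ 3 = 18.67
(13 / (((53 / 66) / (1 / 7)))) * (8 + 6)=32.38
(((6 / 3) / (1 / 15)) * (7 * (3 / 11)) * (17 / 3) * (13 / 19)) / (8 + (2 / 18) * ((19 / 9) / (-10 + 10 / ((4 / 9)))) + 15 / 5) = 93980250 / 4663417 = 20.15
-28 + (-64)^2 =4068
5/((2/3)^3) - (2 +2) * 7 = -89/8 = -11.12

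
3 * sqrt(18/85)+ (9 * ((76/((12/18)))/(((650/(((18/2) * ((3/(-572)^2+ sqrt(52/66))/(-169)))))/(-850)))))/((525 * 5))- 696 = -218881678937511/314485171000+ 17442 * sqrt(858)/21146125+ 9 * sqrt(170)/85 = -694.60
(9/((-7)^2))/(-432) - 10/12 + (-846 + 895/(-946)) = -943151689/1112496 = -847.78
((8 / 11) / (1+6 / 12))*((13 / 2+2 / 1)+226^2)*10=8173520 / 33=247682.42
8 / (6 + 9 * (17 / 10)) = 80 / 213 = 0.38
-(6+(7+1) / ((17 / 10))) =-10.71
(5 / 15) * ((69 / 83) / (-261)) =-23 / 21663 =-0.00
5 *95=475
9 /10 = 0.90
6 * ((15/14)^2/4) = 675/392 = 1.72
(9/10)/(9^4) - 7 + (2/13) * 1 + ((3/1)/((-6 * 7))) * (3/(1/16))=-6816059/663390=-10.27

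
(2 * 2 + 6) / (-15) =-2 / 3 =-0.67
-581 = -581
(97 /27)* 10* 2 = 1940 /27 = 71.85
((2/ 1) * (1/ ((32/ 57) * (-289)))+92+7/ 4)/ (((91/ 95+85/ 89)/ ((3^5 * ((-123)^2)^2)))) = 203831980797483256095/ 74788576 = 2725442730685.01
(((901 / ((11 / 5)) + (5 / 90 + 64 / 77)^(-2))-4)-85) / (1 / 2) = 10693891844 / 16614851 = 643.63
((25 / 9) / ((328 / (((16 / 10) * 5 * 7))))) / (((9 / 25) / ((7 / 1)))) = 30625 / 3321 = 9.22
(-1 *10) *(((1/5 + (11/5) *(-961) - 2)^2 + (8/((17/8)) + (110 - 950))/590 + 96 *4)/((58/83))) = -64079414.20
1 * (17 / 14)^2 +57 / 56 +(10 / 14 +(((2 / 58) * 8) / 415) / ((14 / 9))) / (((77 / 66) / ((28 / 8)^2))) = 47162263 / 4717720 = 10.00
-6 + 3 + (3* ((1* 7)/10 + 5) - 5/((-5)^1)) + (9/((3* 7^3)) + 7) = 22.11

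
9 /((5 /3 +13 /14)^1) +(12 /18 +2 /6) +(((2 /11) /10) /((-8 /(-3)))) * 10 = 21755 /4796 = 4.54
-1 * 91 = -91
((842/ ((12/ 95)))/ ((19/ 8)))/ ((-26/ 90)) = -126300/ 13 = -9715.38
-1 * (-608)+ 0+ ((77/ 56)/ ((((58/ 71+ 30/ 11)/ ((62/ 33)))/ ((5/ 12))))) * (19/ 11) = 608.52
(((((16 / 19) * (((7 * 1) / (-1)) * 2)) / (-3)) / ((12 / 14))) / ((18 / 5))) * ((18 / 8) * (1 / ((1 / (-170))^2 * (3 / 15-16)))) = -70805000 / 13509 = -5241.32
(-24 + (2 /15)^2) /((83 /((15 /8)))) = -1349 /2490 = -0.54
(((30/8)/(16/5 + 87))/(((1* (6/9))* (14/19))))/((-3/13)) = -18525/50512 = -0.37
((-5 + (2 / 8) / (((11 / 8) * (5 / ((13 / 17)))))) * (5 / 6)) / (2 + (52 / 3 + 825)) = -4649 / 947342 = -0.00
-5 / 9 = -0.56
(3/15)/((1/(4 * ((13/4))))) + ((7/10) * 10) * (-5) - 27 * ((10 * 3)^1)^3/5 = -729162/5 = -145832.40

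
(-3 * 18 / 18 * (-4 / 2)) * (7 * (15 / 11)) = 630 / 11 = 57.27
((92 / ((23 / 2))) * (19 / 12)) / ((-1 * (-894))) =19 / 1341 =0.01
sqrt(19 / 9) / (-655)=-sqrt(19) / 1965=-0.00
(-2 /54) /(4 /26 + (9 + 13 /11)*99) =-13 /353862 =-0.00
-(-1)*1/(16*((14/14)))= 1/16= 0.06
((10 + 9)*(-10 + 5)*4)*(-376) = 142880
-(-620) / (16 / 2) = 155 / 2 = 77.50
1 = 1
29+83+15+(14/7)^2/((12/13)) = 394/3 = 131.33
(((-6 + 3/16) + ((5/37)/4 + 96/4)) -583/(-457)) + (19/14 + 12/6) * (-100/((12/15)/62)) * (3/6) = -24599489435/1893808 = -12989.43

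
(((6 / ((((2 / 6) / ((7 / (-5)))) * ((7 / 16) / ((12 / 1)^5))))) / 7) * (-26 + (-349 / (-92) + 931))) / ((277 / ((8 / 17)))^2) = -95867572322304 / 17850618205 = -5370.55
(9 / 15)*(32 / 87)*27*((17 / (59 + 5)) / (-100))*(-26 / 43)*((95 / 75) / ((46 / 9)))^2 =19386783 / 32983150000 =0.00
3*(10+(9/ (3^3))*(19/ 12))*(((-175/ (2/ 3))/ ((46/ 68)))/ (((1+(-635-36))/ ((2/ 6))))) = 225505/ 36984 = 6.10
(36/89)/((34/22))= 396/1513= 0.26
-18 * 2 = -36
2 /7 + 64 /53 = 554 /371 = 1.49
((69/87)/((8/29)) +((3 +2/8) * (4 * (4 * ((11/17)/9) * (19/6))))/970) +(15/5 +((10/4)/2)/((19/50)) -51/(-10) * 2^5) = 1166558483/6767496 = 172.38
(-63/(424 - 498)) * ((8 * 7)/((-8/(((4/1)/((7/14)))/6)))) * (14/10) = -2058/185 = -11.12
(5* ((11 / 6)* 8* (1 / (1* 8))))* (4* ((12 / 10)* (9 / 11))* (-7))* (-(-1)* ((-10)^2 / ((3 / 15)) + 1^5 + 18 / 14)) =-126576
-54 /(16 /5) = -135 /8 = -16.88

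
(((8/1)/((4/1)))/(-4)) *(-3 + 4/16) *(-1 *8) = -11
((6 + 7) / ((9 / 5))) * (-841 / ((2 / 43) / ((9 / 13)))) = -180815 / 2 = -90407.50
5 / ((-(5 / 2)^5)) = -32 / 625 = -0.05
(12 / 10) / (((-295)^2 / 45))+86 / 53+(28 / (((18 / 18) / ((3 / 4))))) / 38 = 2.18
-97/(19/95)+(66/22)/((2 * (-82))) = -79543/164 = -485.02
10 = 10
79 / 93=0.85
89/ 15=5.93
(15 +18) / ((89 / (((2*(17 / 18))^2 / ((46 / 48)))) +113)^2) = 16036032 / 9108006875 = 0.00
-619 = -619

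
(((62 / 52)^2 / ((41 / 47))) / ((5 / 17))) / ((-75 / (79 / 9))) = -60659281 / 93541500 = -0.65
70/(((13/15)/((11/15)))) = 770/13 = 59.23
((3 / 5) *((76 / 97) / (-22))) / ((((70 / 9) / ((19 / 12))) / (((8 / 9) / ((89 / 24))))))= -17328 / 16618525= -0.00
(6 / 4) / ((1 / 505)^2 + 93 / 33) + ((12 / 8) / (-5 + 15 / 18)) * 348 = -16437149293 / 131763100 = -124.75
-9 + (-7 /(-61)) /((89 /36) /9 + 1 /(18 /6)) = -105885 /12017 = -8.81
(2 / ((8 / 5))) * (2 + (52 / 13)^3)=82.50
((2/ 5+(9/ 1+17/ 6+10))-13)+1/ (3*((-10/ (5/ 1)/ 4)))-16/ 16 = 227/ 30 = 7.57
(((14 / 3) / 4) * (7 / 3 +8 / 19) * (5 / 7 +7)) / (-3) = -157 / 19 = -8.26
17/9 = 1.89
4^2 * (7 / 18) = 56 / 9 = 6.22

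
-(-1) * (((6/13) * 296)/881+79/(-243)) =-473219/2783079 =-0.17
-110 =-110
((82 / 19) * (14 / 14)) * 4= 328 / 19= 17.26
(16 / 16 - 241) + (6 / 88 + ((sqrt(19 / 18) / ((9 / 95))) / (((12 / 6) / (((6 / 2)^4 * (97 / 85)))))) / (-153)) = -10557 / 44 - 1843 * sqrt(38) / 3468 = -243.21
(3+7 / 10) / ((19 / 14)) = 259 / 95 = 2.73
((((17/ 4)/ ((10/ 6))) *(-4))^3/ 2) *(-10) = 132651/ 25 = 5306.04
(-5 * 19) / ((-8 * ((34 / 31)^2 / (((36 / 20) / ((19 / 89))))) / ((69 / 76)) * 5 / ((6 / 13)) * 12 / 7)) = 371794563 / 91370240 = 4.07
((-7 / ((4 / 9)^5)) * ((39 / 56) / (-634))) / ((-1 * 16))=-2302911 / 83099648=-0.03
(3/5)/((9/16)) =16/15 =1.07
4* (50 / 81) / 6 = 100 / 243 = 0.41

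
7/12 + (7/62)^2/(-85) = 142912/245055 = 0.58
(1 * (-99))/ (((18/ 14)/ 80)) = -6160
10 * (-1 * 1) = -10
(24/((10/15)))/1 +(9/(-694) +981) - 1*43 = 675947/694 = 973.99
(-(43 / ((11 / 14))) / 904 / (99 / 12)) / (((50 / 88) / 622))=-8.03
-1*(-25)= 25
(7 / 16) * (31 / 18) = 217 / 288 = 0.75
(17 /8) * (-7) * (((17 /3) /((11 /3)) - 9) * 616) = 68306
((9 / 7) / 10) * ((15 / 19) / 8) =27 / 2128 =0.01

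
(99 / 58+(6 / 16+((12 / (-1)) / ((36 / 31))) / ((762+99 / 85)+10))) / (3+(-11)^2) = 94615511 / 5671812576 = 0.02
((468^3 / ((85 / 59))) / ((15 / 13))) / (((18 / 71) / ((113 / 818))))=5840445287664 / 173825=33599570.19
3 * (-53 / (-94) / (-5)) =-159 / 470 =-0.34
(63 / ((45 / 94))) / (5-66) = -658 / 305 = -2.16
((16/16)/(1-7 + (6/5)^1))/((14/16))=-5/21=-0.24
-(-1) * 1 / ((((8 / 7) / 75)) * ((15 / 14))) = 245 / 4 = 61.25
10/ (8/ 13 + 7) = 130/ 99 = 1.31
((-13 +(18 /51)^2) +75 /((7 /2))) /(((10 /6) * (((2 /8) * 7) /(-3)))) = -622908 /70805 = -8.80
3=3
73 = 73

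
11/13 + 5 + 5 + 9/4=681/52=13.10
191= 191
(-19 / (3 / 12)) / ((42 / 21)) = -38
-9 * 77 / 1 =-693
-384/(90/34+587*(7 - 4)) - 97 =-485797/4997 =-97.22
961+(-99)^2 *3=30364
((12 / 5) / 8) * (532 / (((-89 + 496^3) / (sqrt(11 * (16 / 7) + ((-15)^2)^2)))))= 114 * sqrt(2481857) / 610119235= 0.00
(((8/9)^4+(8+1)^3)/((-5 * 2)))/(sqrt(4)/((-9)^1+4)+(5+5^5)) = -0.02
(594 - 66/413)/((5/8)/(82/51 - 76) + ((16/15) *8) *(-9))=-1772383360/229243379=-7.73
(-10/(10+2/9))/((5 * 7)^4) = -9/13805750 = -0.00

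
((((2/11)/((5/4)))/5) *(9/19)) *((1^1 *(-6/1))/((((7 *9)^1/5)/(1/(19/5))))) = -48/27797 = -0.00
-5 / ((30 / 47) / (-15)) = 235 / 2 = 117.50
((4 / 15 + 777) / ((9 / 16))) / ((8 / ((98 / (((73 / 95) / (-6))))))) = -86836232 / 657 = -132170.82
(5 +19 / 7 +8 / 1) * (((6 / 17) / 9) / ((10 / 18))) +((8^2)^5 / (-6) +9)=-63887634919 / 357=-178956960.56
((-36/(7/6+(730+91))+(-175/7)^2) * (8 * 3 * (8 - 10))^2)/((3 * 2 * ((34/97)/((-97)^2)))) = 540228058705344/83861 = 6441946300.49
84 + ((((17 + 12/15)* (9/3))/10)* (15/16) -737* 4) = -457439/160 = -2858.99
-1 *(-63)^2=-3969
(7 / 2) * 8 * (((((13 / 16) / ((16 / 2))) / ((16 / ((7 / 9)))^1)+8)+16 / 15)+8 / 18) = 2046331 / 7680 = 266.45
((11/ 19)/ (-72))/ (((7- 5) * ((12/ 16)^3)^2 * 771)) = -2816/ 96112089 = -0.00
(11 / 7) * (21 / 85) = 33 / 85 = 0.39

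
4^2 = 16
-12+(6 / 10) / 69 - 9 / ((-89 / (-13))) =-13.31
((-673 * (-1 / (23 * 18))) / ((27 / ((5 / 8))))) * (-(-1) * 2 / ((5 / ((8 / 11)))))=673 / 61479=0.01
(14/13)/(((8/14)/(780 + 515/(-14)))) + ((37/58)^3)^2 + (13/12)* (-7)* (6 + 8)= 1922026557933199/1484679009216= 1294.57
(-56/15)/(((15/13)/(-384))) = 1242.45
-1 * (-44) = 44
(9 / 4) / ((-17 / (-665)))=5985 / 68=88.01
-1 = -1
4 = 4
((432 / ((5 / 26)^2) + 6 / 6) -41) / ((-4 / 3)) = -218274 / 25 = -8730.96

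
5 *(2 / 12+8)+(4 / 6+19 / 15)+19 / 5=1397 / 30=46.57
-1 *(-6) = 6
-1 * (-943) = 943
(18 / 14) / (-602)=-9 / 4214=-0.00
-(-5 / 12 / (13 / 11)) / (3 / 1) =55 / 468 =0.12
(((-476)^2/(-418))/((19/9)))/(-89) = 1019592/353419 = 2.88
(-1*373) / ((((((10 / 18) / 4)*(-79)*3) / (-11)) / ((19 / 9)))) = -311828 / 1185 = -263.15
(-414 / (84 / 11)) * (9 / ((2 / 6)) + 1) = -1518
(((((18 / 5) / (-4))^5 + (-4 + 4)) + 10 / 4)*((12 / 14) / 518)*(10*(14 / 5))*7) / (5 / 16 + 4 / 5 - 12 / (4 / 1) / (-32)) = 2291412 / 4463125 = 0.51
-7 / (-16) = 7 / 16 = 0.44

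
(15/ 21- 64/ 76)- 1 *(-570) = 75793/ 133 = 569.87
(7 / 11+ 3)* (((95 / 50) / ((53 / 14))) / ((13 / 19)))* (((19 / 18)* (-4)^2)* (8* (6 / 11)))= 49165312 / 250107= 196.58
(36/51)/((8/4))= 6/17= 0.35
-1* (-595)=595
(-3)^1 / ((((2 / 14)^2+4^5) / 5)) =-735 / 50177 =-0.01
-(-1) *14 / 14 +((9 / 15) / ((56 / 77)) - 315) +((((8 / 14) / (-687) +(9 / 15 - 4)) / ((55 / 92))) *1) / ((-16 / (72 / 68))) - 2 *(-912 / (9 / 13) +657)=181271733739 / 179856600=1007.87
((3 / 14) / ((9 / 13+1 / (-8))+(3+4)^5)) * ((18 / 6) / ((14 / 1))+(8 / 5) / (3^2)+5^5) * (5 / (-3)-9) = -1638205504 / 3854311335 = -0.43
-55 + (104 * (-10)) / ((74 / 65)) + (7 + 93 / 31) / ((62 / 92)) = -953.67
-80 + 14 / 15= -1186 / 15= -79.07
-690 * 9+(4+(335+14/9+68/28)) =-369622/63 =-5867.02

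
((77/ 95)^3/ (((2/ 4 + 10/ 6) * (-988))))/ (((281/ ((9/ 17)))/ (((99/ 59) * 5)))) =-1220312709/ 310369020545350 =-0.00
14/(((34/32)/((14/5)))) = 3136/85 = 36.89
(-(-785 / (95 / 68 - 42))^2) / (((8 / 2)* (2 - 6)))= 178089025 / 7623121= 23.36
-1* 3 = -3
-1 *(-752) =752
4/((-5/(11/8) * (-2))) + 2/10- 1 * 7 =-25/4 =-6.25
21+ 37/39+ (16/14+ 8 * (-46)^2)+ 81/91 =4627891/273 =16951.98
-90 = -90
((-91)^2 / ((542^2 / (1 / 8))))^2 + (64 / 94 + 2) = 2.68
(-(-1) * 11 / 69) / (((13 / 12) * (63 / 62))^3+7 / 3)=167782912 / 3859634485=0.04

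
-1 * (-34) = 34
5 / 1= 5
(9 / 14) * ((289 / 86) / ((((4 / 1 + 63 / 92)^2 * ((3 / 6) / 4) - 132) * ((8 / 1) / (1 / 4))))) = -1375929 / 2634419123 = -0.00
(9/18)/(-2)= -1/4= -0.25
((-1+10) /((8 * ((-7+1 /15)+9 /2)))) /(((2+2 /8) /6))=-90 /73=-1.23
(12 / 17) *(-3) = -36 / 17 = -2.12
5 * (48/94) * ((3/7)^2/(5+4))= 120/2303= 0.05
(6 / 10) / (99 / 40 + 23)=24 / 1019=0.02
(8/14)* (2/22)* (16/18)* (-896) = -4096/99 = -41.37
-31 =-31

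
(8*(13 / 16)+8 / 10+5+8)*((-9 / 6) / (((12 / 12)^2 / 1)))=-609 / 20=-30.45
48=48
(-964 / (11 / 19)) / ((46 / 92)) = -36632 / 11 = -3330.18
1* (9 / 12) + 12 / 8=9 / 4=2.25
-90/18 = -5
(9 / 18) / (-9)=-1 / 18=-0.06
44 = 44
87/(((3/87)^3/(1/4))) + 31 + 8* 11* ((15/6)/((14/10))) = 14858169/28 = 530648.89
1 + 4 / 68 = 18 / 17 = 1.06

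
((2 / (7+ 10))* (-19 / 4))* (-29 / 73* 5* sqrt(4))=2755 / 1241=2.22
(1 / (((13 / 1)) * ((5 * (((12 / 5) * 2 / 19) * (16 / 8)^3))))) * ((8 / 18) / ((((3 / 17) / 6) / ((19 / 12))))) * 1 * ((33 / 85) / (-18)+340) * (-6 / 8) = -46.44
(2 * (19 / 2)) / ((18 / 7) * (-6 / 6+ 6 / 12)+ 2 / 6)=-399 / 20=-19.95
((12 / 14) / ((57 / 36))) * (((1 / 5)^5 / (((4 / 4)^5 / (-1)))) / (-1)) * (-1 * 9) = -648 / 415625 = -0.00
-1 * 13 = -13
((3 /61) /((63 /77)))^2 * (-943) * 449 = -51232247 /33489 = -1529.82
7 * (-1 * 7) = -49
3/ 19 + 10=193/ 19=10.16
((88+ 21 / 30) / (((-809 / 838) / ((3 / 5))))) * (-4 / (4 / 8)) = 8919672 / 20225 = 441.02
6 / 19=0.32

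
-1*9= -9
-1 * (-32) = 32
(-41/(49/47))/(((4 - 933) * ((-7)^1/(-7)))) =1927/45521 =0.04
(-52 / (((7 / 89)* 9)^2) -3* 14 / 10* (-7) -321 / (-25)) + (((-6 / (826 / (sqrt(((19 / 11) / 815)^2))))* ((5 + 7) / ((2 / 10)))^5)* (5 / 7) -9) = -90494889666007 / 10496715075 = -8621.26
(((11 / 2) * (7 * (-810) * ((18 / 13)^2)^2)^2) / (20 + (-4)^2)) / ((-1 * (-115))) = 10825210322720640 / 18761806583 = 576981.23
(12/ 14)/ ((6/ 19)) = 2.71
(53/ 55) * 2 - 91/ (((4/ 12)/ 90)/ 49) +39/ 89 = -5893225771/ 4895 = -1203927.63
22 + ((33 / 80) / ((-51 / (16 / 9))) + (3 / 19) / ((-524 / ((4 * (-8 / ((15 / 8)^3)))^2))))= 3531006827437 / 160657171875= 21.98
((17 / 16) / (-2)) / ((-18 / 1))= 17 / 576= 0.03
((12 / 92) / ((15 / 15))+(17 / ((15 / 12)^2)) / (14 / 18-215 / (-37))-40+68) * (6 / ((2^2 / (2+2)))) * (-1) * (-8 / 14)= 102.11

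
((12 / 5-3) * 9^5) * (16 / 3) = -944784 / 5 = -188956.80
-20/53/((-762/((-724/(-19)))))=7240/383667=0.02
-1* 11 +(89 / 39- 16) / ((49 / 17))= -30116 / 1911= -15.76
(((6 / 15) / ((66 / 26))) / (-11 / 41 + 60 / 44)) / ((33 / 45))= 41 / 209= 0.20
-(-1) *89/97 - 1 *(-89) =8722/97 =89.92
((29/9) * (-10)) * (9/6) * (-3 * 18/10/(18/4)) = 58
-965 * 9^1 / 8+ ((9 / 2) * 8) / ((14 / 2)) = -60507 / 56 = -1080.48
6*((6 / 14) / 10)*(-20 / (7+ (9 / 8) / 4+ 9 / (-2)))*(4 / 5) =-4608 / 3115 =-1.48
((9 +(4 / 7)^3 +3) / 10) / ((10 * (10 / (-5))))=-209 / 3430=-0.06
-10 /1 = -10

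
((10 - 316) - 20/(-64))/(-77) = 4891/1232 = 3.97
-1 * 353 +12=-341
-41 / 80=-0.51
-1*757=-757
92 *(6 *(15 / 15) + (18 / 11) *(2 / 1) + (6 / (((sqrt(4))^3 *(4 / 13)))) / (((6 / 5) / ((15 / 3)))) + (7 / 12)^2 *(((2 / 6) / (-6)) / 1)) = 3182165 / 1782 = 1785.73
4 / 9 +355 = 3199 / 9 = 355.44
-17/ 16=-1.06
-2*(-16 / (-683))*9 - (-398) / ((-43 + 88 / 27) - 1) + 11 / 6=-4709201 / 563475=-8.36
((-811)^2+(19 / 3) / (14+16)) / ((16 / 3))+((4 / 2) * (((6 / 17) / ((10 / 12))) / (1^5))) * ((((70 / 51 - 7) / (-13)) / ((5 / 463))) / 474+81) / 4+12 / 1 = 87866912069171 / 712327200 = 123351.90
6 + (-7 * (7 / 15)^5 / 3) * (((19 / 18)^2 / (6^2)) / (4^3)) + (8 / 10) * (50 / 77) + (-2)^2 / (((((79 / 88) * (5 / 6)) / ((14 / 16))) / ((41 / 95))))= 1678272912675159247 / 196551540662400000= 8.54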